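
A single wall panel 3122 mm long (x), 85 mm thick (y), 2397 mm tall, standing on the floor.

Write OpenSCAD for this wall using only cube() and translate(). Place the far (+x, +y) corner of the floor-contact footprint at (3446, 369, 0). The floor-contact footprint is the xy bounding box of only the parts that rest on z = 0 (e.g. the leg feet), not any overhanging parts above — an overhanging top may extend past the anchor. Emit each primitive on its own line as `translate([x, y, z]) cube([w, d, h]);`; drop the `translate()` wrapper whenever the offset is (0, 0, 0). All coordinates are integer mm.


translate([324, 284, 0]) cube([3122, 85, 2397]);


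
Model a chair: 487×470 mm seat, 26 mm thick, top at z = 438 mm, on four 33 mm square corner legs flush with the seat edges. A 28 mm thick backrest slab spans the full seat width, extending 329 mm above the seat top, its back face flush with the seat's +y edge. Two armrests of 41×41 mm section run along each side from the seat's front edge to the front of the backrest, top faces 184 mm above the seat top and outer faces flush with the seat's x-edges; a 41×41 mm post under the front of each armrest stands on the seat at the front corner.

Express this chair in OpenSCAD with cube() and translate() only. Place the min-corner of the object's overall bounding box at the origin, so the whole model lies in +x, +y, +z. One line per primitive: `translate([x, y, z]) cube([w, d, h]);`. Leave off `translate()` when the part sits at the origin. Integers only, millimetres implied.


// leg_h = 438 - 26 = 412
// arm post h = 184 - 41 = 143
translate([0, 0, 412]) cube([487, 470, 26]);
cube([33, 33, 412]);
translate([454, 0, 0]) cube([33, 33, 412]);
translate([0, 437, 0]) cube([33, 33, 412]);
translate([454, 437, 0]) cube([33, 33, 412]);
translate([0, 442, 438]) cube([487, 28, 329]);
translate([0, 0, 581]) cube([41, 442, 41]);
translate([446, 0, 581]) cube([41, 442, 41]);
translate([0, 0, 438]) cube([41, 41, 143]);
translate([446, 0, 438]) cube([41, 41, 143]);


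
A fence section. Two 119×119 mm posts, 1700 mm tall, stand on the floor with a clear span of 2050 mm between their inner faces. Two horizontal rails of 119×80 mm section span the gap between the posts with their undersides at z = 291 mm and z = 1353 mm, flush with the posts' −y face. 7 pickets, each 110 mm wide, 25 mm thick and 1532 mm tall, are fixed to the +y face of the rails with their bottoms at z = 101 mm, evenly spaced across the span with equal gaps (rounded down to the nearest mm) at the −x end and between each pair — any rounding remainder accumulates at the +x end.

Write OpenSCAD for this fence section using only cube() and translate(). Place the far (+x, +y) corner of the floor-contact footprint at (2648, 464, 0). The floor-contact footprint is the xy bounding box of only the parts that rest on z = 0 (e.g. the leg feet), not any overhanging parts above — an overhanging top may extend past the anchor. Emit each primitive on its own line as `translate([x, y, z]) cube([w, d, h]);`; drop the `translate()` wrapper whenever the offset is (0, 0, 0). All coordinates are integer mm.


translate([360, 345, 0]) cube([119, 119, 1700]);
translate([2529, 345, 0]) cube([119, 119, 1700]);
translate([479, 345, 291]) cube([2050, 119, 80]);
translate([479, 345, 1353]) cube([2050, 119, 80]);
translate([639, 464, 101]) cube([110, 25, 1532]);
translate([909, 464, 101]) cube([110, 25, 1532]);
translate([1179, 464, 101]) cube([110, 25, 1532]);
translate([1449, 464, 101]) cube([110, 25, 1532]);
translate([1719, 464, 101]) cube([110, 25, 1532]);
translate([1989, 464, 101]) cube([110, 25, 1532]);
translate([2259, 464, 101]) cube([110, 25, 1532]);


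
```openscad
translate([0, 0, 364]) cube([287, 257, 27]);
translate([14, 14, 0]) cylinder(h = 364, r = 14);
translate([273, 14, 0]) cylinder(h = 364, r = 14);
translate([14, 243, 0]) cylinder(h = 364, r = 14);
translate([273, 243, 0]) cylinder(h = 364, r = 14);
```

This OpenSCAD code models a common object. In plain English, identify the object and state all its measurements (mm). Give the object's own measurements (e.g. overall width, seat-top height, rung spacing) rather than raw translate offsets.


A four-legged stool. The seat is a 287×257×27 mm slab whose top surface is at z = 391 mm; four round legs, each 28 mm in diameter, run from the floor (z = 0) to the underside of the seat, each leg's axis is inset half a diameter from the nearest pair of seat edges (so the leg's bounding box is flush with the corner).


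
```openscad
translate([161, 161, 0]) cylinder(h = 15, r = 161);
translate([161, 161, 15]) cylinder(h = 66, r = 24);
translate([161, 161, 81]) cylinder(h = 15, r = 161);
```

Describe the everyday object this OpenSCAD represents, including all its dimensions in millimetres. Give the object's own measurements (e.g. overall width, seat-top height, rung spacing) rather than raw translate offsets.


A spool: two coaxial disc flanges of radius 161 mm and thickness 15 mm, joined by a core cylinder of radius 24 mm and height 66 mm. The lower flange rests on z = 0 and the three cylinders share a vertical axis.


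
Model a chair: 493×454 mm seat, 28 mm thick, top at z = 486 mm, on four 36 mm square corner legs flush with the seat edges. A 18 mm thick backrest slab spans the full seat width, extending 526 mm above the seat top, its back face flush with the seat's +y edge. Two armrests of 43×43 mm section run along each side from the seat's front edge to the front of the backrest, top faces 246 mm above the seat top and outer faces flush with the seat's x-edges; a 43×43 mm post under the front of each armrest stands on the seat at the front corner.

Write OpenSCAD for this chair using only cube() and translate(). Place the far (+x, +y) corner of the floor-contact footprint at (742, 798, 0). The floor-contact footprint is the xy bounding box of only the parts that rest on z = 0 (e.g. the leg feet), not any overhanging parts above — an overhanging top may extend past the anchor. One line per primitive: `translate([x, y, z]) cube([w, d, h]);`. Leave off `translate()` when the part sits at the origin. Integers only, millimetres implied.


translate([249, 344, 458]) cube([493, 454, 28]);
translate([249, 344, 0]) cube([36, 36, 458]);
translate([706, 344, 0]) cube([36, 36, 458]);
translate([249, 762, 0]) cube([36, 36, 458]);
translate([706, 762, 0]) cube([36, 36, 458]);
translate([249, 780, 486]) cube([493, 18, 526]);
translate([249, 344, 689]) cube([43, 436, 43]);
translate([699, 344, 689]) cube([43, 436, 43]);
translate([249, 344, 486]) cube([43, 43, 203]);
translate([699, 344, 486]) cube([43, 43, 203]);


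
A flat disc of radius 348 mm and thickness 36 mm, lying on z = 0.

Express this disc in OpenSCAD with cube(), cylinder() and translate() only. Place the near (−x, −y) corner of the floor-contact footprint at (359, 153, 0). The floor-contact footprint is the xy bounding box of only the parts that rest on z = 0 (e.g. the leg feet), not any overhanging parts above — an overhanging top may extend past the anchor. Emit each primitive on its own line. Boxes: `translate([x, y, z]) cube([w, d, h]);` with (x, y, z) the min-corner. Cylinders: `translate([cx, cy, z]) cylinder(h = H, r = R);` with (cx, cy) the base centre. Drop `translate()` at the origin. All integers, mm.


translate([707, 501, 0]) cylinder(h = 36, r = 348);


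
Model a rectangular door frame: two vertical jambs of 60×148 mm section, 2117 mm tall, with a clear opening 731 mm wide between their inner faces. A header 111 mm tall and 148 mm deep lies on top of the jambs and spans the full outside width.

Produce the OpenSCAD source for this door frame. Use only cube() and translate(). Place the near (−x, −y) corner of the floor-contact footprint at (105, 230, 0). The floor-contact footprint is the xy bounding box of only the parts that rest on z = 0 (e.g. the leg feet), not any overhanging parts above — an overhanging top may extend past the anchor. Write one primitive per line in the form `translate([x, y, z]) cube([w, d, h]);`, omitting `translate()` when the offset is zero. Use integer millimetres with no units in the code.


translate([105, 230, 0]) cube([60, 148, 2117]);
translate([896, 230, 0]) cube([60, 148, 2117]);
translate([105, 230, 2117]) cube([851, 148, 111]);


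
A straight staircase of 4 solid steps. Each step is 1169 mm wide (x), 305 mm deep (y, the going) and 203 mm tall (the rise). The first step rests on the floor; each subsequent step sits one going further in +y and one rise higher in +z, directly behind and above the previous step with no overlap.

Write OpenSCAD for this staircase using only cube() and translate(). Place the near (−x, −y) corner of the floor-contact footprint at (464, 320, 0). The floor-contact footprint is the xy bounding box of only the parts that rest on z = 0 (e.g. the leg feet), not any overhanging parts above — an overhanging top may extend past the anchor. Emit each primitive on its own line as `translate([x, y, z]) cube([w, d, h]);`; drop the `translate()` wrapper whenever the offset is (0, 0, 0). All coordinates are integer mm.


translate([464, 320, 0]) cube([1169, 305, 203]);
translate([464, 625, 203]) cube([1169, 305, 203]);
translate([464, 930, 406]) cube([1169, 305, 203]);
translate([464, 1235, 609]) cube([1169, 305, 203]);


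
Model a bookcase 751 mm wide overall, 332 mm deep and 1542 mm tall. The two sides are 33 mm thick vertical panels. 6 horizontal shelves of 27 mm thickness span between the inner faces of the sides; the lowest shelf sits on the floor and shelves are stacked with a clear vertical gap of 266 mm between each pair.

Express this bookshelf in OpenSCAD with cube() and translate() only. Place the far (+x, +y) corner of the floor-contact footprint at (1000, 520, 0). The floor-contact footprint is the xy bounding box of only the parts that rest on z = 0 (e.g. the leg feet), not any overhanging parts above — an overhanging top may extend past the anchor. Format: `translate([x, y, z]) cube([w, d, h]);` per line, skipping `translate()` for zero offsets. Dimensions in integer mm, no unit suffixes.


translate([249, 188, 0]) cube([33, 332, 1542]);
translate([967, 188, 0]) cube([33, 332, 1542]);
translate([282, 188, 0]) cube([685, 332, 27]);
translate([282, 188, 293]) cube([685, 332, 27]);
translate([282, 188, 586]) cube([685, 332, 27]);
translate([282, 188, 879]) cube([685, 332, 27]);
translate([282, 188, 1172]) cube([685, 332, 27]);
translate([282, 188, 1465]) cube([685, 332, 27]);


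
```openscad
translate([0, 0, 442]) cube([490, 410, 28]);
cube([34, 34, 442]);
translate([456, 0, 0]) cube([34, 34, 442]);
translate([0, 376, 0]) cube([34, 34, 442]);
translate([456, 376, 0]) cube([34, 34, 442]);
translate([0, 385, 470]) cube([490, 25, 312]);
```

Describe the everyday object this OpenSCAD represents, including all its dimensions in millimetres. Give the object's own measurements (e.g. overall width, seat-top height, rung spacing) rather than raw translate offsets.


A chair. The seat is a 490×410×28 mm slab with its top at z = 470 mm, on four 34×34 mm corner legs (flush with the seat edges, standing on z = 0). A flat backrest 25 mm thick, 312 mm tall, spans the full seat width and rises from the seat top along its +y edge, rear face flush with the rear of the seat.


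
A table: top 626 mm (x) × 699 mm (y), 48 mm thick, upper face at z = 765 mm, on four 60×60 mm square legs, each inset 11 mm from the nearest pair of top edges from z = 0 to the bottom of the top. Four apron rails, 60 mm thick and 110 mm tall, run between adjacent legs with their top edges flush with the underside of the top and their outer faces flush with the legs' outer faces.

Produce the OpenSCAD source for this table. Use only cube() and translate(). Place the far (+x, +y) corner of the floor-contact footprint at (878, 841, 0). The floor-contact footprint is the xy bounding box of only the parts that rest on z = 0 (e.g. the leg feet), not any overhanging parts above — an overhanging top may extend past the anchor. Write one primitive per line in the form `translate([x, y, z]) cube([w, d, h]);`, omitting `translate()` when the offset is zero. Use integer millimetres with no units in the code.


// leg_h = 765 - 48 = 717
// apron z = 717 - 110 = 607
translate([263, 153, 717]) cube([626, 699, 48]);
translate([274, 164, 0]) cube([60, 60, 717]);
translate([818, 164, 0]) cube([60, 60, 717]);
translate([274, 781, 0]) cube([60, 60, 717]);
translate([818, 781, 0]) cube([60, 60, 717]);
translate([334, 164, 607]) cube([484, 60, 110]);
translate([334, 781, 607]) cube([484, 60, 110]);
translate([274, 224, 607]) cube([60, 557, 110]);
translate([818, 224, 607]) cube([60, 557, 110]);


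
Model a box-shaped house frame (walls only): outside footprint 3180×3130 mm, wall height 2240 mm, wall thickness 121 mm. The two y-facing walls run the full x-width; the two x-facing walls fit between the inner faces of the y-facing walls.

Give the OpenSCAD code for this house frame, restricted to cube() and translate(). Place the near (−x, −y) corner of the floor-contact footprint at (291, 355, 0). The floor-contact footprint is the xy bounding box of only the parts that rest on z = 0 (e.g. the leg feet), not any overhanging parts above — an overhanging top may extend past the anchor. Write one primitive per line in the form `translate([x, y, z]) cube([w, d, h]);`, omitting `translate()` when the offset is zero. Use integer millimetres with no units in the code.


translate([291, 355, 0]) cube([3180, 121, 2240]);
translate([291, 3364, 0]) cube([3180, 121, 2240]);
translate([291, 476, 0]) cube([121, 2888, 2240]);
translate([3350, 476, 0]) cube([121, 2888, 2240]);


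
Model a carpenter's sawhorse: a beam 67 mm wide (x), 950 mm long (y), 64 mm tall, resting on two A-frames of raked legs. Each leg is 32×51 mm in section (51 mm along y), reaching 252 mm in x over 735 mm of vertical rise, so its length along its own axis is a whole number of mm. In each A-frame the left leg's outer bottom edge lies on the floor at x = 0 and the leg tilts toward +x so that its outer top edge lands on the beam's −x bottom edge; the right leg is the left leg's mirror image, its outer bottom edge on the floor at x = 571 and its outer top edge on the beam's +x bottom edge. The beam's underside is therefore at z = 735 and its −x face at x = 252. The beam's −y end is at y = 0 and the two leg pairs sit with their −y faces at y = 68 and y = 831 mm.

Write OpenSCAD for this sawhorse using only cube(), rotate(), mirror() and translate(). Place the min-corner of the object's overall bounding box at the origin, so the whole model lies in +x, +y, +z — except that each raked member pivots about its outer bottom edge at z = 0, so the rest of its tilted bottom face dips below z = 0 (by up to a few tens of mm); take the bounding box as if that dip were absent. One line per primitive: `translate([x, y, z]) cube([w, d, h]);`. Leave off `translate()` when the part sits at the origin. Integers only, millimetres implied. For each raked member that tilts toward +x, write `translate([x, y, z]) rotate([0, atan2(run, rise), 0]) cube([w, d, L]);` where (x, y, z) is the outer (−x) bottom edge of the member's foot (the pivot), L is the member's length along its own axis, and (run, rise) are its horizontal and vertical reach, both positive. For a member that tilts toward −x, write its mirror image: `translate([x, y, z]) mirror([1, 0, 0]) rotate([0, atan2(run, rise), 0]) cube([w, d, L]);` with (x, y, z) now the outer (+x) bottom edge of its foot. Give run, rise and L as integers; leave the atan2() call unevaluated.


translate([252, 0, 735]) cube([67, 950, 64]);
translate([0, 68, 0]) rotate([0, atan2(252, 735), 0]) cube([32, 51, 777]);
translate([571, 68, 0]) mirror([1, 0, 0]) rotate([0, atan2(252, 735), 0]) cube([32, 51, 777]);
translate([0, 831, 0]) rotate([0, atan2(252, 735), 0]) cube([32, 51, 777]);
translate([571, 831, 0]) mirror([1, 0, 0]) rotate([0, atan2(252, 735), 0]) cube([32, 51, 777]);


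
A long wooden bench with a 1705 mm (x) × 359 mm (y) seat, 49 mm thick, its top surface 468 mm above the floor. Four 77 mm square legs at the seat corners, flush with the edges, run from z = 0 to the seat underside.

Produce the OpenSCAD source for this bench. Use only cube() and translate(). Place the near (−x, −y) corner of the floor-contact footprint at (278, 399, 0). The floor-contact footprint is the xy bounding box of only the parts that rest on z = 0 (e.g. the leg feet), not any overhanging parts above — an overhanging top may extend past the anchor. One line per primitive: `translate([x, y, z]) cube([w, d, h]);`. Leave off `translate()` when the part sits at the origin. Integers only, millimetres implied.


// leg_h = 468 − 49 = 419
translate([278, 399, 419]) cube([1705, 359, 49]);
translate([278, 399, 0]) cube([77, 77, 419]);
translate([278, 681, 0]) cube([77, 77, 419]);
translate([1906, 399, 0]) cube([77, 77, 419]);
translate([1906, 681, 0]) cube([77, 77, 419]);


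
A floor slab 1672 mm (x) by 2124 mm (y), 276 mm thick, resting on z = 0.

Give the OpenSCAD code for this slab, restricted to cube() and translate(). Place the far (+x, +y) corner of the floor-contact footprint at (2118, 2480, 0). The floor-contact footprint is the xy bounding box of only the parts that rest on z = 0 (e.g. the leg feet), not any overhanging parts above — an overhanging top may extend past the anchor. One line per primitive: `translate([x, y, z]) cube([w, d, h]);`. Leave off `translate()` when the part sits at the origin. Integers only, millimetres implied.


translate([446, 356, 0]) cube([1672, 2124, 276]);


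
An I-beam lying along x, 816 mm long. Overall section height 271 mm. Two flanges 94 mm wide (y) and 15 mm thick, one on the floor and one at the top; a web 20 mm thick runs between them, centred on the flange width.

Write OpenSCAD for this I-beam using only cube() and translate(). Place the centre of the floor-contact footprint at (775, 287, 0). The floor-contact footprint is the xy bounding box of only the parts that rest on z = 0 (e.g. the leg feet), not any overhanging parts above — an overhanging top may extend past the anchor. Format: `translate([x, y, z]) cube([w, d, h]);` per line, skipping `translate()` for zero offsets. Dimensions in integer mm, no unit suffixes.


translate([367, 240, 0]) cube([816, 94, 15]);
translate([367, 277, 15]) cube([816, 20, 241]);
translate([367, 240, 256]) cube([816, 94, 15]);


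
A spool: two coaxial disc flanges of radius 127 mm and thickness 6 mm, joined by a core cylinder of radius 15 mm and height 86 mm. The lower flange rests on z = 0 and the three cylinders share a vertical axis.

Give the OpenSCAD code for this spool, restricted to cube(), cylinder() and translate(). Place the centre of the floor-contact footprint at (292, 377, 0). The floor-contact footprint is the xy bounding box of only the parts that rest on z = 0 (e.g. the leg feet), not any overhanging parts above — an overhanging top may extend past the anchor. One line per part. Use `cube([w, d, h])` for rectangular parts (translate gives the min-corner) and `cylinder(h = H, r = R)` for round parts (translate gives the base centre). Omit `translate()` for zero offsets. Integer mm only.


translate([292, 377, 0]) cylinder(h = 6, r = 127);
translate([292, 377, 6]) cylinder(h = 86, r = 15);
translate([292, 377, 92]) cylinder(h = 6, r = 127);


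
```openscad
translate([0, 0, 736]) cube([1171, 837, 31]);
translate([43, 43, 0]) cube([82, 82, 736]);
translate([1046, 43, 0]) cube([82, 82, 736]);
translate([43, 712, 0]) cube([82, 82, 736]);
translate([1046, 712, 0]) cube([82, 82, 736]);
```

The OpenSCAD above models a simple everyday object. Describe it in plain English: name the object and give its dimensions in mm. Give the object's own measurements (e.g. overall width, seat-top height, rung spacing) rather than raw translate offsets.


A rectangular dining table. The top is 1171×837×31 mm with its upper surface at z = 767 mm. It stands on four 82×82 mm square legs, each inset 43 mm from the nearest pair of top edges, running from the floor to the underside of the top.


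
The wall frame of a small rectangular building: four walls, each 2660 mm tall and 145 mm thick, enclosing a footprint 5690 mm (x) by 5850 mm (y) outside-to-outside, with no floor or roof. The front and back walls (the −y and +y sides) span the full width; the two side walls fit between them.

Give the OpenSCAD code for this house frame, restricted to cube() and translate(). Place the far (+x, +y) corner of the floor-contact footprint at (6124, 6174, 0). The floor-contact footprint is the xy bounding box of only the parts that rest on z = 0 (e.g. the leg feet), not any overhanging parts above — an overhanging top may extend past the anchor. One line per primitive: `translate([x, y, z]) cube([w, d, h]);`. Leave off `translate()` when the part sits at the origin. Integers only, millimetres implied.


translate([434, 324, 0]) cube([5690, 145, 2660]);
translate([434, 6029, 0]) cube([5690, 145, 2660]);
translate([434, 469, 0]) cube([145, 5560, 2660]);
translate([5979, 469, 0]) cube([145, 5560, 2660]);


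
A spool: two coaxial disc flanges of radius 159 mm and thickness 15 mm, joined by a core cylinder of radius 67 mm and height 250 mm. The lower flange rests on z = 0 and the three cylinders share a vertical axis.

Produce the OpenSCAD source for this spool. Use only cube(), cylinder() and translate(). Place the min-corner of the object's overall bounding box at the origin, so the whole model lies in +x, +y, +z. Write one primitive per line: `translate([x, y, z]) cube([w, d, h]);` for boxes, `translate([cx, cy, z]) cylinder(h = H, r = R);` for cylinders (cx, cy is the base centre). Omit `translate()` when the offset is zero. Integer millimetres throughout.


translate([159, 159, 0]) cylinder(h = 15, r = 159);
translate([159, 159, 15]) cylinder(h = 250, r = 67);
translate([159, 159, 265]) cylinder(h = 15, r = 159);


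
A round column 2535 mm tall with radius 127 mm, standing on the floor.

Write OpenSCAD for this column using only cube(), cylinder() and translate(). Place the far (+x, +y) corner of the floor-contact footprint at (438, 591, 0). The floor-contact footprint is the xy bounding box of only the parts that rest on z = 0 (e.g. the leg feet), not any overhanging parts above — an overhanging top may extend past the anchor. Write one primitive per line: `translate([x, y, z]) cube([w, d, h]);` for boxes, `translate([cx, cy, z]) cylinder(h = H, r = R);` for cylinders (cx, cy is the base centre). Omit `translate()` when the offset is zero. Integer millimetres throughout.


translate([311, 464, 0]) cylinder(h = 2535, r = 127);


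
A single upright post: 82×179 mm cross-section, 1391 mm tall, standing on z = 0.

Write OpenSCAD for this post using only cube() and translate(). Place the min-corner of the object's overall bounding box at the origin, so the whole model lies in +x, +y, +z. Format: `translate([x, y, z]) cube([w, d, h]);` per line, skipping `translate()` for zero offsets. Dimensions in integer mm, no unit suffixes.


cube([82, 179, 1391]);


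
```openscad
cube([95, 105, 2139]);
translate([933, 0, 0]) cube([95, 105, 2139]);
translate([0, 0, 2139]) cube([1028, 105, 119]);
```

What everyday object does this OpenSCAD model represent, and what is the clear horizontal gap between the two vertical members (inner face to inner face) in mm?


A door frame. The clear opening width is 838 mm.

Two 2139 mm tall posts with a header on top — a door frame. The left jamb is 95 mm wide at x = 0; the right jamb starts at x = 933. The clear opening is 933 − 95 = 838 mm.


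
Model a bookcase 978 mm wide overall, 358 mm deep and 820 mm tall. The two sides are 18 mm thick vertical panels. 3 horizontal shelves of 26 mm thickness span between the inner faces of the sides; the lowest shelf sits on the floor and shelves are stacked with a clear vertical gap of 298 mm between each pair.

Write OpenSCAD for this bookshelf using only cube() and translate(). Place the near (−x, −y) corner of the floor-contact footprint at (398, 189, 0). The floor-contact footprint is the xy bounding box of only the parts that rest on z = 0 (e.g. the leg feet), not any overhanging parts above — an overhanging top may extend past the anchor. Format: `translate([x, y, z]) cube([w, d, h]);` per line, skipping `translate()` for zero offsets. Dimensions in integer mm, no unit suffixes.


translate([398, 189, 0]) cube([18, 358, 820]);
translate([1358, 189, 0]) cube([18, 358, 820]);
translate([416, 189, 0]) cube([942, 358, 26]);
translate([416, 189, 324]) cube([942, 358, 26]);
translate([416, 189, 648]) cube([942, 358, 26]);


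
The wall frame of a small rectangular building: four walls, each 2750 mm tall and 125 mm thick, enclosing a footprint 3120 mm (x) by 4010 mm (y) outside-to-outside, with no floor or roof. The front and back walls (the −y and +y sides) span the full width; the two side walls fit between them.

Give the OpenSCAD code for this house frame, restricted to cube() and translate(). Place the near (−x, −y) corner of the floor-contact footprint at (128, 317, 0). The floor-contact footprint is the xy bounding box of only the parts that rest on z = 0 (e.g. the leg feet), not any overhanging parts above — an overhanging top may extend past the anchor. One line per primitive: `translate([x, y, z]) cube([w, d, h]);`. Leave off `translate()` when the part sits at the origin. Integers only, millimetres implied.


translate([128, 317, 0]) cube([3120, 125, 2750]);
translate([128, 4202, 0]) cube([3120, 125, 2750]);
translate([128, 442, 0]) cube([125, 3760, 2750]);
translate([3123, 442, 0]) cube([125, 3760, 2750]);


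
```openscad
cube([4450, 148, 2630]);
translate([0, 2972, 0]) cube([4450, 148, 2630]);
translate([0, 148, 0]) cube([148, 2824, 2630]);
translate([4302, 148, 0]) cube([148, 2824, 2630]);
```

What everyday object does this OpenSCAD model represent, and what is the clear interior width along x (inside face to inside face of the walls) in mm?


A house (or room) frame. The interior width is 4154 mm.

Four 2630 mm walls enclosing a rectangle with no floor or roof — a room or house frame. Outside width is 4450 mm and wall thickness is 148 mm, so the interior width is 4450 − 2 × 148 = 4154 mm.


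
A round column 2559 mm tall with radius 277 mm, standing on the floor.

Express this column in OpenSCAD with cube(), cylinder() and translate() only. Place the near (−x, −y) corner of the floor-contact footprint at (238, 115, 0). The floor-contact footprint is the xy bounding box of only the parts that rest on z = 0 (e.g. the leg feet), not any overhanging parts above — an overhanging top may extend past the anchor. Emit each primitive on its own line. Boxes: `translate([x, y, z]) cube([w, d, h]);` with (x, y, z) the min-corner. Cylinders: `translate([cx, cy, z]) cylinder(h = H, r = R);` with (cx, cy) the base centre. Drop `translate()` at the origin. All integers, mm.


translate([515, 392, 0]) cylinder(h = 2559, r = 277);


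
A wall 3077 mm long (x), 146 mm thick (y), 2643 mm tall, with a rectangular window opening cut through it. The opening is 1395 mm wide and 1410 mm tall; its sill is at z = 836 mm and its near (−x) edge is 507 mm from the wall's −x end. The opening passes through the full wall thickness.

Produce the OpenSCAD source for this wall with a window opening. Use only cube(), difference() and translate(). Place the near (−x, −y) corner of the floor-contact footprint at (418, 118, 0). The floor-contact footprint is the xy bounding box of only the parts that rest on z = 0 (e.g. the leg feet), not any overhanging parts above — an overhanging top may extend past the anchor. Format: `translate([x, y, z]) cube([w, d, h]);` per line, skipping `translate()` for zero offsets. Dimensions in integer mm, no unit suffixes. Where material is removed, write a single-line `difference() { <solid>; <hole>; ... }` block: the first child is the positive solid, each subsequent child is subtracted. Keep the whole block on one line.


difference() { translate([418, 118, 0]) cube([3077, 146, 2643]); translate([925, 118, 836]) cube([1395, 146, 1410]); }


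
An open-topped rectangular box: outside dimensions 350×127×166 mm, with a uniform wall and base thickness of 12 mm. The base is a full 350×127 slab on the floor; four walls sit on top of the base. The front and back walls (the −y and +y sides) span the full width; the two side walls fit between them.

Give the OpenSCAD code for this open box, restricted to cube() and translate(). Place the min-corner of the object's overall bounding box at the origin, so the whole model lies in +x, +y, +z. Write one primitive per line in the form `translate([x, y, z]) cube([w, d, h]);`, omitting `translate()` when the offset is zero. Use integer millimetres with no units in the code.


cube([350, 127, 12]);
translate([0, 0, 12]) cube([350, 12, 154]);
translate([0, 115, 12]) cube([350, 12, 154]);
translate([0, 12, 12]) cube([12, 103, 154]);
translate([338, 12, 12]) cube([12, 103, 154]);


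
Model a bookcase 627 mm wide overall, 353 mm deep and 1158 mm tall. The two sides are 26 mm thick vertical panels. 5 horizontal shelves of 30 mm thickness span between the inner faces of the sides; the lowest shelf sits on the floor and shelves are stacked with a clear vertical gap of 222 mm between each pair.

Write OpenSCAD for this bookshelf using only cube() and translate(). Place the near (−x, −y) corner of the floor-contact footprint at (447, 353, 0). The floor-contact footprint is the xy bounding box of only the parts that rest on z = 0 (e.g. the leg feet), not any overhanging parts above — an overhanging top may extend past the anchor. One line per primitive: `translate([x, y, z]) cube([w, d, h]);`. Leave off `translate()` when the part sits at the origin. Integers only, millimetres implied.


translate([447, 353, 0]) cube([26, 353, 1158]);
translate([1048, 353, 0]) cube([26, 353, 1158]);
translate([473, 353, 0]) cube([575, 353, 30]);
translate([473, 353, 252]) cube([575, 353, 30]);
translate([473, 353, 504]) cube([575, 353, 30]);
translate([473, 353, 756]) cube([575, 353, 30]);
translate([473, 353, 1008]) cube([575, 353, 30]);


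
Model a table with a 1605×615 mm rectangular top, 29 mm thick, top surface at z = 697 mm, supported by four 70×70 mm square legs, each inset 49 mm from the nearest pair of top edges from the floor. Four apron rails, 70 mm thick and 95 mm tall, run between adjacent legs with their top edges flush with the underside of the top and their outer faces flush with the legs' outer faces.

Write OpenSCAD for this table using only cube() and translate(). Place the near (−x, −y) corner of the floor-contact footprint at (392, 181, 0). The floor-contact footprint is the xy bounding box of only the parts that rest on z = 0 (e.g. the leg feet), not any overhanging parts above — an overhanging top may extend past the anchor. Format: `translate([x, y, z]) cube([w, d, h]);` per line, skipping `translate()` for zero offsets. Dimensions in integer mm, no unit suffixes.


// leg_h = 697 - 29 = 668
// apron z = 668 - 95 = 573
translate([343, 132, 668]) cube([1605, 615, 29]);
translate([392, 181, 0]) cube([70, 70, 668]);
translate([1829, 181, 0]) cube([70, 70, 668]);
translate([392, 628, 0]) cube([70, 70, 668]);
translate([1829, 628, 0]) cube([70, 70, 668]);
translate([462, 181, 573]) cube([1367, 70, 95]);
translate([462, 628, 573]) cube([1367, 70, 95]);
translate([392, 251, 573]) cube([70, 377, 95]);
translate([1829, 251, 573]) cube([70, 377, 95]);


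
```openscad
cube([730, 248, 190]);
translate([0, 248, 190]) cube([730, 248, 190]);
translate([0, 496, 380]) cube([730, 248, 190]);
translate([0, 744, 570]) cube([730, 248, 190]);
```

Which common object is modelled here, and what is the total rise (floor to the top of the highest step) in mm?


A staircase. The total rise is 760 mm.

4 identical blocks, each offset up and back from the previous — a staircase. Each step is 190 mm tall and there are 4 of them, so the total rise is 4 × 190 = 760 mm.


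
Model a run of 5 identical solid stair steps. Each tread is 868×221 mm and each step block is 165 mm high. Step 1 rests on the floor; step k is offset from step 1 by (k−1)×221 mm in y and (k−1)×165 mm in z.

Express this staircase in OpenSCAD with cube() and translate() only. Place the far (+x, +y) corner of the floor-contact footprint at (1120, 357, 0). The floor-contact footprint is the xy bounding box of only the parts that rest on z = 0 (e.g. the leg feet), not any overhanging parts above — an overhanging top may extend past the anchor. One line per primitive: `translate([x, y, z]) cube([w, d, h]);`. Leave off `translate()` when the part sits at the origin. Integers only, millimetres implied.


translate([252, 136, 0]) cube([868, 221, 165]);
translate([252, 357, 165]) cube([868, 221, 165]);
translate([252, 578, 330]) cube([868, 221, 165]);
translate([252, 799, 495]) cube([868, 221, 165]);
translate([252, 1020, 660]) cube([868, 221, 165]);


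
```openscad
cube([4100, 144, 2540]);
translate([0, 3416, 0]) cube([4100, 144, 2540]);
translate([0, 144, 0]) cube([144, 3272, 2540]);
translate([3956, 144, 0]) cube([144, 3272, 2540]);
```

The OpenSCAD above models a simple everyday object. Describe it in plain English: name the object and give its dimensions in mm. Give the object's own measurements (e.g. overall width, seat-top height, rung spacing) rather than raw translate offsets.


The wall frame of a small rectangular building: four walls, each 2540 mm tall and 144 mm thick, enclosing a footprint 4100 mm (x) by 3560 mm (y) outside-to-outside, with no floor or roof. The front and back walls (the −y and +y sides) span the full width; the two side walls fit between them.


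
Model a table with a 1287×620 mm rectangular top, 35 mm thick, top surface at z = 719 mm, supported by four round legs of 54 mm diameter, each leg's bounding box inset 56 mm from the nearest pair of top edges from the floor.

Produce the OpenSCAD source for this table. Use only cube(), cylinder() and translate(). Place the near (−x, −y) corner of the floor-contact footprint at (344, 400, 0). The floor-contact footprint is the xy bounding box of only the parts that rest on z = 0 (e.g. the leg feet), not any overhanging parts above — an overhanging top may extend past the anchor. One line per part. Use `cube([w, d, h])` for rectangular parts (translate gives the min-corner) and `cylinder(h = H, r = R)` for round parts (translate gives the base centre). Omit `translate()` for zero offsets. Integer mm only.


translate([288, 344, 684]) cube([1287, 620, 35]);
translate([371, 427, 0]) cylinder(h = 684, r = 27);
translate([1492, 427, 0]) cylinder(h = 684, r = 27);
translate([371, 881, 0]) cylinder(h = 684, r = 27);
translate([1492, 881, 0]) cylinder(h = 684, r = 27);


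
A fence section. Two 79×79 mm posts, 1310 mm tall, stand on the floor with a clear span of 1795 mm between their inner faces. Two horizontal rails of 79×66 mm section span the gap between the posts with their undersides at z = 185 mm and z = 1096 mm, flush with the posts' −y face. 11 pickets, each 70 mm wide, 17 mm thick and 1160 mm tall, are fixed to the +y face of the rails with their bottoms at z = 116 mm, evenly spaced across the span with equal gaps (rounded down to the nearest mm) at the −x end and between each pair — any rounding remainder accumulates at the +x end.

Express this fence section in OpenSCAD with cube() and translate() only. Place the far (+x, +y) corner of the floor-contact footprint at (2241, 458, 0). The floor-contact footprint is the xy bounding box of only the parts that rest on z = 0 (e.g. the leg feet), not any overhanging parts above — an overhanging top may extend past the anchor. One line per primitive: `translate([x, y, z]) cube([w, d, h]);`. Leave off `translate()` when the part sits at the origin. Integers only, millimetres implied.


translate([288, 379, 0]) cube([79, 79, 1310]);
translate([2162, 379, 0]) cube([79, 79, 1310]);
translate([367, 379, 185]) cube([1795, 79, 66]);
translate([367, 379, 1096]) cube([1795, 79, 66]);
translate([452, 458, 116]) cube([70, 17, 1160]);
translate([607, 458, 116]) cube([70, 17, 1160]);
translate([762, 458, 116]) cube([70, 17, 1160]);
translate([917, 458, 116]) cube([70, 17, 1160]);
translate([1072, 458, 116]) cube([70, 17, 1160]);
translate([1227, 458, 116]) cube([70, 17, 1160]);
translate([1382, 458, 116]) cube([70, 17, 1160]);
translate([1537, 458, 116]) cube([70, 17, 1160]);
translate([1692, 458, 116]) cube([70, 17, 1160]);
translate([1847, 458, 116]) cube([70, 17, 1160]);
translate([2002, 458, 116]) cube([70, 17, 1160]);


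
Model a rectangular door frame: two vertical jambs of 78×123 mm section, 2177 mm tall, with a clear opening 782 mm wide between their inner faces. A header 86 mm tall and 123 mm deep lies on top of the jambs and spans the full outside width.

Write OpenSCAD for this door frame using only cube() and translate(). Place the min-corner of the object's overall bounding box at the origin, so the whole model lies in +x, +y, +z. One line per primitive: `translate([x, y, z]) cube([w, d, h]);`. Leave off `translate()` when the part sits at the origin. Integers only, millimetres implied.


cube([78, 123, 2177]);
translate([860, 0, 0]) cube([78, 123, 2177]);
translate([0, 0, 2177]) cube([938, 123, 86]);


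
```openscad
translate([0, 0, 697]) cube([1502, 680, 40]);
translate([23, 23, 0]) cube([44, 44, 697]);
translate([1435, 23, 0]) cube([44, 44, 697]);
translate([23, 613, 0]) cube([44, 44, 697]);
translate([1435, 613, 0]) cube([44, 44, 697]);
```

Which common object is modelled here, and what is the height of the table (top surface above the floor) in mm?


A table. The table height is 737 mm.

A 1502×680×40 slab sits at z = 697 on four 44 mm square posts — a table. The top surface is at 697 + 40 = 737 mm.


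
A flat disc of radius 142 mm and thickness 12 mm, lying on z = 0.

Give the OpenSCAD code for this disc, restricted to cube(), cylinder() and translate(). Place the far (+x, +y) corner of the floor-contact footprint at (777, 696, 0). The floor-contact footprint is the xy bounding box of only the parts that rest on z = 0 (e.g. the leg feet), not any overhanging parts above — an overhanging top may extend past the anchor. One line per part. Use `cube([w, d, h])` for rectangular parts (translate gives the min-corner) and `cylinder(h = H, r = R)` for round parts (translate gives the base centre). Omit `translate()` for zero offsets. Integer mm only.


translate([635, 554, 0]) cylinder(h = 12, r = 142);


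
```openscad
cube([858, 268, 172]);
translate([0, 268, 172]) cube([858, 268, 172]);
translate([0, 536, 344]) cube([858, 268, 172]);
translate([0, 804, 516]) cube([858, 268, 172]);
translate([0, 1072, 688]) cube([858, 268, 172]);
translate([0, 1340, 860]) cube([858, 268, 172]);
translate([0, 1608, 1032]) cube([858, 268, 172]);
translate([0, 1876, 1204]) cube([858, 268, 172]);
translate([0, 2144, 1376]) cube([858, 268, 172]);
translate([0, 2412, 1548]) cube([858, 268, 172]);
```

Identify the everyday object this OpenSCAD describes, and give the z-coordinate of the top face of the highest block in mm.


A staircase. The total rise is 1720 mm.

10 identical blocks, each offset up and back from the previous — a staircase. Each step is 172 mm tall and there are 10 of them, so the total rise is 10 × 172 = 1720 mm.


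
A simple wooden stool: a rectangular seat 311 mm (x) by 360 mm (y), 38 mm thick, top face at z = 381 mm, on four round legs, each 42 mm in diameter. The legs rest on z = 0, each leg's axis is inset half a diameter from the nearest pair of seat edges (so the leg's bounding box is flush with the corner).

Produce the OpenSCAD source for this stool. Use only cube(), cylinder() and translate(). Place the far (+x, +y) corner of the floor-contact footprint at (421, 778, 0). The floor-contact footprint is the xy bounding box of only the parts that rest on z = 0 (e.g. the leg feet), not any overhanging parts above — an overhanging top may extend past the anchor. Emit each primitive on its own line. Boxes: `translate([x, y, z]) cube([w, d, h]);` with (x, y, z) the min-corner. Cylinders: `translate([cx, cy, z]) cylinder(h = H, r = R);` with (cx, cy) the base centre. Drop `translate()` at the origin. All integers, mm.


translate([110, 418, 343]) cube([311, 360, 38]);
translate([131, 439, 0]) cylinder(h = 343, r = 21);
translate([400, 439, 0]) cylinder(h = 343, r = 21);
translate([131, 757, 0]) cylinder(h = 343, r = 21);
translate([400, 757, 0]) cylinder(h = 343, r = 21);
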